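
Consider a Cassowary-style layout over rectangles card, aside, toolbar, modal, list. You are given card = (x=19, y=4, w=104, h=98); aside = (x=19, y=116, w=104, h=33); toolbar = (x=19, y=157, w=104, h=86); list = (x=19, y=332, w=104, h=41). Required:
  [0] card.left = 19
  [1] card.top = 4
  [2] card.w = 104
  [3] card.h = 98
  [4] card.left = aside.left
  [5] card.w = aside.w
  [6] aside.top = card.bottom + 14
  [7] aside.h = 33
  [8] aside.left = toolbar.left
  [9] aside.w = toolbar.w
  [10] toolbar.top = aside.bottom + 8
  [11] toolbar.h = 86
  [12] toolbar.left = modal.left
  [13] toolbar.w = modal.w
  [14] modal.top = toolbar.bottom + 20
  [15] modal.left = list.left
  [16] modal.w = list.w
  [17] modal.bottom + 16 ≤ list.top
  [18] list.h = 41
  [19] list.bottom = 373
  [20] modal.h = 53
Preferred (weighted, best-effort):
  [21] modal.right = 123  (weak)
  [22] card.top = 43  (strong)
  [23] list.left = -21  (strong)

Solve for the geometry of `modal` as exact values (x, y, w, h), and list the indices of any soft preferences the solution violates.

1. modal.x = 19  [toolbar.left = modal.left]
2. modal.w = 104  [toolbar.w = modal.w]
3. modal.y = 263  [modal.top = toolbar.bottom + 20]
4. modal.h = 53  [modal.h = 53]

modal = (x=19, y=263, w=104, h=53)
violated soft preferences: 22, 23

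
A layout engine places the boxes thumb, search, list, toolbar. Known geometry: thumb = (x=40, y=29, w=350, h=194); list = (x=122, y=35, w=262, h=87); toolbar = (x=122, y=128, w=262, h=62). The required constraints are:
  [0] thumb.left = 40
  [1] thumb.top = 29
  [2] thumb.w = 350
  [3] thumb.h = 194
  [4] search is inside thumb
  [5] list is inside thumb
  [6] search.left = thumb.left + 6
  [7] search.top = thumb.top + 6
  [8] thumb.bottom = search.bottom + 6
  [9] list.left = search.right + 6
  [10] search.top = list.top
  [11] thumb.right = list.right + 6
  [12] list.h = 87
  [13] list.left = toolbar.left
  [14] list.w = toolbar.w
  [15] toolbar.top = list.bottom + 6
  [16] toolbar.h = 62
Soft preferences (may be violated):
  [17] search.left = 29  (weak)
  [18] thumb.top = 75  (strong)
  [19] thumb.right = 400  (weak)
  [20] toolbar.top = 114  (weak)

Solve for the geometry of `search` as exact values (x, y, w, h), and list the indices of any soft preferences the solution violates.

search = (x=46, y=35, w=70, h=182)
violated soft preferences: 17, 18, 19, 20

1. search.x = 46  [search.left = thumb.left + 6]
2. search.y = 35  [search.top = thumb.top + 6]
3. search.h = 182  [thumb.bottom = search.bottom + 6]
4. search.w = 70  [list.left = search.right + 6]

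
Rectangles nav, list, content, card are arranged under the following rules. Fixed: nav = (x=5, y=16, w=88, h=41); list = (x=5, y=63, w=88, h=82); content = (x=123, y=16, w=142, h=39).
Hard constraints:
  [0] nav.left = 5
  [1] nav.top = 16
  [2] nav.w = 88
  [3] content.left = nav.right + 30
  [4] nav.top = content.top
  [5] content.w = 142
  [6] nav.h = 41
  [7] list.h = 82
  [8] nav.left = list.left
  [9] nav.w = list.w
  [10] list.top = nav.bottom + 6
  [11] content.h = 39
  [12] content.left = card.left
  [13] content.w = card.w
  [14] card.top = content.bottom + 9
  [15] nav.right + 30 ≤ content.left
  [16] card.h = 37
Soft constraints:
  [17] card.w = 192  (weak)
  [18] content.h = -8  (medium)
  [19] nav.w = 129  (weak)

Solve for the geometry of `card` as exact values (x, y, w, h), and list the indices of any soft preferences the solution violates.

1. card.x = 123  [content.left = card.left]
2. card.w = 142  [content.w = card.w]
3. card.y = 64  [card.top = content.bottom + 9]
4. card.h = 37  [card.h = 37]

card = (x=123, y=64, w=142, h=37)
violated soft preferences: 17, 18, 19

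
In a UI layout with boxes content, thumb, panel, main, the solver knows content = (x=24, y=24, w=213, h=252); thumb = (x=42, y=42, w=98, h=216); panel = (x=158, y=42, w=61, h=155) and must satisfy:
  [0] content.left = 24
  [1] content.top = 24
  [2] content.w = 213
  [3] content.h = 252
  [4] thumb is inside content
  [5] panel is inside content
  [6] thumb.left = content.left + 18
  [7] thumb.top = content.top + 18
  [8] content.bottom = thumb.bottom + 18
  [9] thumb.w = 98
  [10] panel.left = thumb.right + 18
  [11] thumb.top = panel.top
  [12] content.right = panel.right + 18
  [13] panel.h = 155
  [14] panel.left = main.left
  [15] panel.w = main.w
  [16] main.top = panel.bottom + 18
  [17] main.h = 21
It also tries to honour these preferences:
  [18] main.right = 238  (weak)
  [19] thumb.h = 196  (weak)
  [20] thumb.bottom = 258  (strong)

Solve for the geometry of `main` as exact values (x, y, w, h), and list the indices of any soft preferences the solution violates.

1. main.x = 158  [panel.left = main.left]
2. main.w = 61  [panel.w = main.w]
3. main.y = 215  [main.top = panel.bottom + 18]
4. main.h = 21  [main.h = 21]

main = (x=158, y=215, w=61, h=21)
violated soft preferences: 18, 19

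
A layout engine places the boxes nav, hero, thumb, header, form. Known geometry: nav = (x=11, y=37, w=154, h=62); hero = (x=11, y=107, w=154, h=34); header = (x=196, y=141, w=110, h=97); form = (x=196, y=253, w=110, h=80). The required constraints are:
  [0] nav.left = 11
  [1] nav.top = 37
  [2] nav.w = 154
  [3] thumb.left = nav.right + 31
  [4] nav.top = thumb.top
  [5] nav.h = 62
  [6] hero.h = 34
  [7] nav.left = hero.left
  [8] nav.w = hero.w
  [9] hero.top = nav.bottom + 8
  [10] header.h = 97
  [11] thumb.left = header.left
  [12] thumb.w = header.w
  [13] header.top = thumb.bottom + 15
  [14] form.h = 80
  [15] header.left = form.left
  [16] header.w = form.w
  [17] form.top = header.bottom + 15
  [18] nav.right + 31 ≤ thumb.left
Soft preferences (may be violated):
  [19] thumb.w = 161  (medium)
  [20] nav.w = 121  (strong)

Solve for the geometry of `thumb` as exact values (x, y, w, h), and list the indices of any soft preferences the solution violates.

thumb = (x=196, y=37, w=110, h=89)
violated soft preferences: 19, 20

1. thumb.x = 196  [thumb.left = nav.right + 31]
2. thumb.y = 37  [nav.top = thumb.top]
3. thumb.w = 110  [thumb.w = header.w]
4. thumb.h = 89  [header.top = thumb.bottom + 15]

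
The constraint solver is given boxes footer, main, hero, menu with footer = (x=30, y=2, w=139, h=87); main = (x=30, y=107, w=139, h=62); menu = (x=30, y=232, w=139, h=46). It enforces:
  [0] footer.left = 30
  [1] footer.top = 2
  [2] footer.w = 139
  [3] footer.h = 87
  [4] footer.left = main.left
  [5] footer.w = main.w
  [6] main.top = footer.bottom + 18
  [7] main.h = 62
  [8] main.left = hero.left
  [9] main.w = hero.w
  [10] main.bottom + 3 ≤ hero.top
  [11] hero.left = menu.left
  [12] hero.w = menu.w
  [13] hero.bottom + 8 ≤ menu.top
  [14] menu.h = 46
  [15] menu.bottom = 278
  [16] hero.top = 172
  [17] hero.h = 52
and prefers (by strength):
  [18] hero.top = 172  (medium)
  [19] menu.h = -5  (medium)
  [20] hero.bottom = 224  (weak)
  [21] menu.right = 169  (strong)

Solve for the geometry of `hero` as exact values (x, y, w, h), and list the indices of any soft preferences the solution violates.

hero = (x=30, y=172, w=139, h=52)
violated soft preferences: 19

1. hero.x = 30  [main.left = hero.left]
2. hero.w = 139  [main.w = hero.w]
3. hero.y = 172  [hero.top = 172]
4. hero.h = 52  [hero.h = 52]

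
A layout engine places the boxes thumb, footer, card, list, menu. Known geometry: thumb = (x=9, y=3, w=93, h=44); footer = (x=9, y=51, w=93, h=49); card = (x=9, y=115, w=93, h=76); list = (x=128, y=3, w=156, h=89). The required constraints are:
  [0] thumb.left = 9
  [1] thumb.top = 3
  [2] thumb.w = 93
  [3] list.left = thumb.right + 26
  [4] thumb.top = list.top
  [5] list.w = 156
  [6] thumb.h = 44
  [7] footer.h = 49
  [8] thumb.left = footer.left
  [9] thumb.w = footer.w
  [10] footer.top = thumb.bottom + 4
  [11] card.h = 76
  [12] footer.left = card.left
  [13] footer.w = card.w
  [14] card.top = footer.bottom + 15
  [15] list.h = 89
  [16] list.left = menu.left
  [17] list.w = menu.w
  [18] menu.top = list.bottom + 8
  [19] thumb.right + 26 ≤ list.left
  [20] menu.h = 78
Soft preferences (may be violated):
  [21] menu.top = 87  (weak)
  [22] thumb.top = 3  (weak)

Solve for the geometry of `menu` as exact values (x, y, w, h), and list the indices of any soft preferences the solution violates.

menu = (x=128, y=100, w=156, h=78)
violated soft preferences: 21

1. menu.x = 128  [list.left = menu.left]
2. menu.w = 156  [list.w = menu.w]
3. menu.y = 100  [menu.top = list.bottom + 8]
4. menu.h = 78  [menu.h = 78]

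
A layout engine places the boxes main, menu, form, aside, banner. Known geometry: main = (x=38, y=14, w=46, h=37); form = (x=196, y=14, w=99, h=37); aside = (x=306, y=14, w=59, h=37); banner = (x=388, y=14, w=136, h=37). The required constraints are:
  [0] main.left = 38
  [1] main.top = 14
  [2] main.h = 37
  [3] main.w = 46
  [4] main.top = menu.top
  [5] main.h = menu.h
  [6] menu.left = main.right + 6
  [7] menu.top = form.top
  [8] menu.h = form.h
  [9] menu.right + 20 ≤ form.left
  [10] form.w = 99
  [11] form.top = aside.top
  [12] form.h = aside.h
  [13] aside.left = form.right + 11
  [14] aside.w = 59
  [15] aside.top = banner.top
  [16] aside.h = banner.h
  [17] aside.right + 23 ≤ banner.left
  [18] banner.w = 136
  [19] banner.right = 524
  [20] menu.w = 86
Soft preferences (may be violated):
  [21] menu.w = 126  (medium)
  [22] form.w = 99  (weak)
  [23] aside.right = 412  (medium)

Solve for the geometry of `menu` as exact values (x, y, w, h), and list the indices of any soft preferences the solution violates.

menu = (x=90, y=14, w=86, h=37)
violated soft preferences: 21, 23

1. menu.y = 14  [main.top = menu.top]
2. menu.h = 37  [main.h = menu.h]
3. menu.x = 90  [menu.left = main.right + 6]
4. menu.w = 86  [menu.w = 86]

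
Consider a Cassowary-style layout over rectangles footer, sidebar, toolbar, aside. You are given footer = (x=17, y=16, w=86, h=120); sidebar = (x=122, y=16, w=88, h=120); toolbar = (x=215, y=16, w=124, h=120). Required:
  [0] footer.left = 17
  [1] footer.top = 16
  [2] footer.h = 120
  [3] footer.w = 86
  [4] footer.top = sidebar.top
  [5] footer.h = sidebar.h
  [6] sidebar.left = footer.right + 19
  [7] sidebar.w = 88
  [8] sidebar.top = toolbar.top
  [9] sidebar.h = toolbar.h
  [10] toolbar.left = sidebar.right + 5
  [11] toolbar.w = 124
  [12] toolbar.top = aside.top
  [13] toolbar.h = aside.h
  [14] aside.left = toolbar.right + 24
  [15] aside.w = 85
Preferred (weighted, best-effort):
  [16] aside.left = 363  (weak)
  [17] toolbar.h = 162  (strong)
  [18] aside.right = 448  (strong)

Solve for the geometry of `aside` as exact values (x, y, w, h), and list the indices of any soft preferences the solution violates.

1. aside.y = 16  [toolbar.top = aside.top]
2. aside.h = 120  [toolbar.h = aside.h]
3. aside.x = 363  [aside.left = toolbar.right + 24]
4. aside.w = 85  [aside.w = 85]

aside = (x=363, y=16, w=85, h=120)
violated soft preferences: 17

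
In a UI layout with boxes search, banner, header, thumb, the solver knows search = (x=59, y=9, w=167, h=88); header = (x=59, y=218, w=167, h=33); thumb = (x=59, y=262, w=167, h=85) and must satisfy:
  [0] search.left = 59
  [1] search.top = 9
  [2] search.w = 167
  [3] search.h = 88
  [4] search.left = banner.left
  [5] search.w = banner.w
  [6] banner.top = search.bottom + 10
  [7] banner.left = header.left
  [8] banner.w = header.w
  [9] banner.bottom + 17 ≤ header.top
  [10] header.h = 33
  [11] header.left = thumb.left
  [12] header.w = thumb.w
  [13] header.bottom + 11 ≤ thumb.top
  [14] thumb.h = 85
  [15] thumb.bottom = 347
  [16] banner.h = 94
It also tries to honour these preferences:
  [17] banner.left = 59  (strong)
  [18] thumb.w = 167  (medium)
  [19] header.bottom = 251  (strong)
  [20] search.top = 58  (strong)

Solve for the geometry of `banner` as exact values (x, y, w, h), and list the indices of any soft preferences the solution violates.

1. banner.x = 59  [search.left = banner.left]
2. banner.w = 167  [search.w = banner.w]
3. banner.y = 107  [banner.top = search.bottom + 10]
4. banner.h = 94  [banner.h = 94]

banner = (x=59, y=107, w=167, h=94)
violated soft preferences: 20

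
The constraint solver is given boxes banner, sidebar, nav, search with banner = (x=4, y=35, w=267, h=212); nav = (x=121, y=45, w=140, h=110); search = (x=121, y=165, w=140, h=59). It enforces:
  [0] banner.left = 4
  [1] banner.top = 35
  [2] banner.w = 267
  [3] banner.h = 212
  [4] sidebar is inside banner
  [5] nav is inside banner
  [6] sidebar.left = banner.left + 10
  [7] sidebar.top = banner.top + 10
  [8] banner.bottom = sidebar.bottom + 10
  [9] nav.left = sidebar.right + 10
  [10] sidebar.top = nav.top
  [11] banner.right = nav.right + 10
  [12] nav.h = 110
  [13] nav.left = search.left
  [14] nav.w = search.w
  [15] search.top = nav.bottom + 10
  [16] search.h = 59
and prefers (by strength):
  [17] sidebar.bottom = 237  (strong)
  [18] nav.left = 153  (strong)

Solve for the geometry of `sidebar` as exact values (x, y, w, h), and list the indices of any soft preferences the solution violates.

1. sidebar.x = 14  [sidebar.left = banner.left + 10]
2. sidebar.y = 45  [sidebar.top = banner.top + 10]
3. sidebar.h = 192  [banner.bottom = sidebar.bottom + 10]
4. sidebar.w = 97  [nav.left = sidebar.right + 10]

sidebar = (x=14, y=45, w=97, h=192)
violated soft preferences: 18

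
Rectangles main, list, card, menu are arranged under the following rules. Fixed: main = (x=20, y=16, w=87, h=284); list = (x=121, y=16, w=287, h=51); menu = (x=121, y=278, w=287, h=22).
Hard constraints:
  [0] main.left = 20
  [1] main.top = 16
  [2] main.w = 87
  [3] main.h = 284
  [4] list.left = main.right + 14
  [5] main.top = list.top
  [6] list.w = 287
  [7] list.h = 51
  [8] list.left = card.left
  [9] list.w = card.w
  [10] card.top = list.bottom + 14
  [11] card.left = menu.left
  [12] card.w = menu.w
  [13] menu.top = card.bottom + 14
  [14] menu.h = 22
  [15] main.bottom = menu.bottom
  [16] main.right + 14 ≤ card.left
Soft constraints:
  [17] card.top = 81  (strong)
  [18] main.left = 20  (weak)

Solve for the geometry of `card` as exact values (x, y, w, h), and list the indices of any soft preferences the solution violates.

card = (x=121, y=81, w=287, h=183)
violated soft preferences: none

1. card.x = 121  [list.left = card.left]
2. card.w = 287  [list.w = card.w]
3. card.y = 81  [card.top = list.bottom + 14]
4. card.h = 183  [menu.top = card.bottom + 14]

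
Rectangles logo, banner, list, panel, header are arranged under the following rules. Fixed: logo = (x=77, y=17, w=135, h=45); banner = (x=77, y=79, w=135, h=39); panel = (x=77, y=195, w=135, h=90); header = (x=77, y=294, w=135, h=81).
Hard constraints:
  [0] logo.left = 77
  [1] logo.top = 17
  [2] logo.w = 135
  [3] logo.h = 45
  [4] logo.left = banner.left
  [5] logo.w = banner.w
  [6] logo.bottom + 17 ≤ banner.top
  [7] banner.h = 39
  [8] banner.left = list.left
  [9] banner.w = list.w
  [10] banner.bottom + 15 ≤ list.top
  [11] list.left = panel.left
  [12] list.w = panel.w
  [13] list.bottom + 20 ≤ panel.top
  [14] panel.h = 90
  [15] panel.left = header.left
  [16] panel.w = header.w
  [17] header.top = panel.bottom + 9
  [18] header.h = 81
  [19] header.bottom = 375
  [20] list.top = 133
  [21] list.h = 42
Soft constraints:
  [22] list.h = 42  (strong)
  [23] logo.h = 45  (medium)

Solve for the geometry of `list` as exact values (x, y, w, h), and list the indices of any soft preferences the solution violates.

1. list.x = 77  [banner.left = list.left]
2. list.w = 135  [banner.w = list.w]
3. list.y = 133  [list.top = 133]
4. list.h = 42  [list.h = 42]

list = (x=77, y=133, w=135, h=42)
violated soft preferences: none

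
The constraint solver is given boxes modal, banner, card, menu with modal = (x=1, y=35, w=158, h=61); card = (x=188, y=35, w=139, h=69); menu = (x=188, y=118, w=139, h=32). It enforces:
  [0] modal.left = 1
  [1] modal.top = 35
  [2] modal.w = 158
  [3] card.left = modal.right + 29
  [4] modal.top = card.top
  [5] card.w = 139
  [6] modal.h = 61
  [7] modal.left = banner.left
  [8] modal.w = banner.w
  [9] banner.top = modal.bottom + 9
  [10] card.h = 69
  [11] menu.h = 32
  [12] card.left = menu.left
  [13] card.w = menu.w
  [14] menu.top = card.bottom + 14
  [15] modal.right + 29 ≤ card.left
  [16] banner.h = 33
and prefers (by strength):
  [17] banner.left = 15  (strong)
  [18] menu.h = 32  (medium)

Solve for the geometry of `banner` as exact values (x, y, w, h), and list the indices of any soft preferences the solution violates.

banner = (x=1, y=105, w=158, h=33)
violated soft preferences: 17

1. banner.x = 1  [modal.left = banner.left]
2. banner.w = 158  [modal.w = banner.w]
3. banner.y = 105  [banner.top = modal.bottom + 9]
4. banner.h = 33  [banner.h = 33]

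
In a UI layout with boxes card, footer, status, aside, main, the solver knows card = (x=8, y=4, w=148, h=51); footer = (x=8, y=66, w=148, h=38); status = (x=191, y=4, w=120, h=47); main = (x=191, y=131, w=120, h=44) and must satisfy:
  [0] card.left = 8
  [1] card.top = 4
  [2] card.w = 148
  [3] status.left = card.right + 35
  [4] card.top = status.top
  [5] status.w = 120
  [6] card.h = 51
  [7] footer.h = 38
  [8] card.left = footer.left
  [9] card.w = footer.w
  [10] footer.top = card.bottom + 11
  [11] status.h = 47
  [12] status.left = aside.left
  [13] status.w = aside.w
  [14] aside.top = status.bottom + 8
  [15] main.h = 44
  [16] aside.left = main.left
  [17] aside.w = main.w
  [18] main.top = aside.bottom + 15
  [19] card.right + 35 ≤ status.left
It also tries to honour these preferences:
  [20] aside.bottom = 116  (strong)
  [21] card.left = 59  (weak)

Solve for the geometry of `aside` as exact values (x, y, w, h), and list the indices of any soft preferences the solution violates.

aside = (x=191, y=59, w=120, h=57)
violated soft preferences: 21

1. aside.x = 191  [status.left = aside.left]
2. aside.w = 120  [status.w = aside.w]
3. aside.y = 59  [aside.top = status.bottom + 8]
4. aside.h = 57  [main.top = aside.bottom + 15]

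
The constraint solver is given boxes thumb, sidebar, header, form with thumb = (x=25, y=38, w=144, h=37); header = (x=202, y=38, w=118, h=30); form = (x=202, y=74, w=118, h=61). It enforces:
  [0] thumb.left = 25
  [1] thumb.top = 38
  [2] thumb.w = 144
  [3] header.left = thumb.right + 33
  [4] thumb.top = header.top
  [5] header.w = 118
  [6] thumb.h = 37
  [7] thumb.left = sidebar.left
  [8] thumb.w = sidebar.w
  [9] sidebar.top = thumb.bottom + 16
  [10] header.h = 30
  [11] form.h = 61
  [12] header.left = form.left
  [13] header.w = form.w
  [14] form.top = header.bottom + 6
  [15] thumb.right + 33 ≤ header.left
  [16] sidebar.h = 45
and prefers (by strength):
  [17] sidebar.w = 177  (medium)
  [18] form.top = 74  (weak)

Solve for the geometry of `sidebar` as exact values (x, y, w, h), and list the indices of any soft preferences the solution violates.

1. sidebar.x = 25  [thumb.left = sidebar.left]
2. sidebar.w = 144  [thumb.w = sidebar.w]
3. sidebar.y = 91  [sidebar.top = thumb.bottom + 16]
4. sidebar.h = 45  [sidebar.h = 45]

sidebar = (x=25, y=91, w=144, h=45)
violated soft preferences: 17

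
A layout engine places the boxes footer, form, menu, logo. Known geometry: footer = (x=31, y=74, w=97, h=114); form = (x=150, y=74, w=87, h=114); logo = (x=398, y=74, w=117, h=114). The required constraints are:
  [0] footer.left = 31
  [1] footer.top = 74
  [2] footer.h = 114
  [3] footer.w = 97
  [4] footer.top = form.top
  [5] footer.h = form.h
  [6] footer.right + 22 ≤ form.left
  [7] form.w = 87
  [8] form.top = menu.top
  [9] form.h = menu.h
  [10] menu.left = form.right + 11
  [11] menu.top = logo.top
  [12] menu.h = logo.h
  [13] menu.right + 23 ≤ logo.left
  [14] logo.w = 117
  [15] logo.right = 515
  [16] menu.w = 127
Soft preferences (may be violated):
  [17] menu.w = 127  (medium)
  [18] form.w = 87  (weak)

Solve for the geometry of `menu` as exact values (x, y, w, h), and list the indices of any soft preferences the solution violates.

menu = (x=248, y=74, w=127, h=114)
violated soft preferences: none

1. menu.y = 74  [form.top = menu.top]
2. menu.h = 114  [form.h = menu.h]
3. menu.x = 248  [menu.left = form.right + 11]
4. menu.w = 127  [menu.w = 127]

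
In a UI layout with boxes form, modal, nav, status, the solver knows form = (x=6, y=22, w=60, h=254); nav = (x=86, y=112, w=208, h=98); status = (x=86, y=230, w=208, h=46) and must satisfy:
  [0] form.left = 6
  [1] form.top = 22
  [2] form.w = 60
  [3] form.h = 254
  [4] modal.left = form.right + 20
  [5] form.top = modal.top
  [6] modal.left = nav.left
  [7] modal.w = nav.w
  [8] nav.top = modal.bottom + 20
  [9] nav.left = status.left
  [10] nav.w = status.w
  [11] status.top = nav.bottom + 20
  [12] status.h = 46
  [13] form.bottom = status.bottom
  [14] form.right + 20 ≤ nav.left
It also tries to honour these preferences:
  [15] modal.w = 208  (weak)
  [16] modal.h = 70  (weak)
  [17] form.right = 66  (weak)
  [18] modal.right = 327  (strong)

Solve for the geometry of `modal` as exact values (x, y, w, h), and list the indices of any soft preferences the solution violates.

1. modal.x = 86  [modal.left = form.right + 20]
2. modal.y = 22  [form.top = modal.top]
3. modal.w = 208  [modal.w = nav.w]
4. modal.h = 70  [nav.top = modal.bottom + 20]

modal = (x=86, y=22, w=208, h=70)
violated soft preferences: 18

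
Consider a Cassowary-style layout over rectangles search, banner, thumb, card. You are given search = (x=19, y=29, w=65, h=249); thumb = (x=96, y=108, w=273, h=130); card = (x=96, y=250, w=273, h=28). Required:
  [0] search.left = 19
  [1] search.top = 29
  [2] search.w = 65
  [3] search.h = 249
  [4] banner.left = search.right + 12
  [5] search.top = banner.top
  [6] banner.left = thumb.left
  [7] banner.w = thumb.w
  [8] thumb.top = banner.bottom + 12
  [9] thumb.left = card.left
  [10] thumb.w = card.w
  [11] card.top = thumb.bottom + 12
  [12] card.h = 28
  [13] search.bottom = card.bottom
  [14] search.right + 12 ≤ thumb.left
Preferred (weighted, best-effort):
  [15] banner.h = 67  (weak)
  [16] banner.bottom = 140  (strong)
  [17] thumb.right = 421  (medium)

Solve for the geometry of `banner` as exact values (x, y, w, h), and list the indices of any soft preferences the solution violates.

1. banner.x = 96  [banner.left = search.right + 12]
2. banner.y = 29  [search.top = banner.top]
3. banner.w = 273  [banner.w = thumb.w]
4. banner.h = 67  [thumb.top = banner.bottom + 12]

banner = (x=96, y=29, w=273, h=67)
violated soft preferences: 16, 17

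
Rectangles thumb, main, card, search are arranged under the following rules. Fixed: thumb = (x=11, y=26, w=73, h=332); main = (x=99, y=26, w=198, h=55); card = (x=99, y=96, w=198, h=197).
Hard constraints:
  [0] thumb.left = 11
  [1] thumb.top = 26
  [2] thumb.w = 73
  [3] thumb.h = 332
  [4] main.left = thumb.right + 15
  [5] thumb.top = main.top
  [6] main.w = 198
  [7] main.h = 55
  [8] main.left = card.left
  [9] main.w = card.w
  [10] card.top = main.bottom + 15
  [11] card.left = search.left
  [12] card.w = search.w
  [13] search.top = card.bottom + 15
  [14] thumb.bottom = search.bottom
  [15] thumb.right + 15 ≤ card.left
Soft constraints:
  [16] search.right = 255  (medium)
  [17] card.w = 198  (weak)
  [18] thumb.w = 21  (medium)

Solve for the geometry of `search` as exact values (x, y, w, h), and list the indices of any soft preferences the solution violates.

1. search.x = 99  [card.left = search.left]
2. search.w = 198  [card.w = search.w]
3. search.y = 308  [search.top = card.bottom + 15]
4. search.h = 50  [thumb.bottom = search.bottom]

search = (x=99, y=308, w=198, h=50)
violated soft preferences: 16, 18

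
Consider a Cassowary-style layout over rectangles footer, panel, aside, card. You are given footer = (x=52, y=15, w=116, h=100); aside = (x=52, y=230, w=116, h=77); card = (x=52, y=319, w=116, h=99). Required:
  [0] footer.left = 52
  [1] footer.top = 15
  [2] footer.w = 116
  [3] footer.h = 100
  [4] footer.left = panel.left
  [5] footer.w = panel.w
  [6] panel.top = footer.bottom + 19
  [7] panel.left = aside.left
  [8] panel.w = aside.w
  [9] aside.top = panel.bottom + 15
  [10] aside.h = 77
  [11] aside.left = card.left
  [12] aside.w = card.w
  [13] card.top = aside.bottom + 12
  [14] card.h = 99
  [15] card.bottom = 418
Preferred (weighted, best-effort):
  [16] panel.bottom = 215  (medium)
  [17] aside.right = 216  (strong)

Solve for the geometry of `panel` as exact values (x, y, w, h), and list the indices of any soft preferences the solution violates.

1. panel.x = 52  [footer.left = panel.left]
2. panel.w = 116  [footer.w = panel.w]
3. panel.y = 134  [panel.top = footer.bottom + 19]
4. panel.h = 81  [aside.top = panel.bottom + 15]

panel = (x=52, y=134, w=116, h=81)
violated soft preferences: 17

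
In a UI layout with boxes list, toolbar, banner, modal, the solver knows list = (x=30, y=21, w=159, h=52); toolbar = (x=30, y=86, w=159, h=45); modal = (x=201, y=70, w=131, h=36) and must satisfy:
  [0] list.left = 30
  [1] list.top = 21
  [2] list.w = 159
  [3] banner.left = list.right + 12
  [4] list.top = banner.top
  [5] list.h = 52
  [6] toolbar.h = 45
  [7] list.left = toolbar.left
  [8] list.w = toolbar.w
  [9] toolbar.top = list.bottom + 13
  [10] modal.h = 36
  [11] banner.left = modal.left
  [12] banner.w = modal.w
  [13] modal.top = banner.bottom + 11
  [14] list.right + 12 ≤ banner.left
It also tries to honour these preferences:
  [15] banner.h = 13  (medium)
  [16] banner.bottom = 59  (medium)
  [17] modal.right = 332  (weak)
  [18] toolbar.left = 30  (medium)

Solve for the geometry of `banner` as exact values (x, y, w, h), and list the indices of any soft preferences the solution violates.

banner = (x=201, y=21, w=131, h=38)
violated soft preferences: 15

1. banner.x = 201  [banner.left = list.right + 12]
2. banner.y = 21  [list.top = banner.top]
3. banner.w = 131  [banner.w = modal.w]
4. banner.h = 38  [modal.top = banner.bottom + 11]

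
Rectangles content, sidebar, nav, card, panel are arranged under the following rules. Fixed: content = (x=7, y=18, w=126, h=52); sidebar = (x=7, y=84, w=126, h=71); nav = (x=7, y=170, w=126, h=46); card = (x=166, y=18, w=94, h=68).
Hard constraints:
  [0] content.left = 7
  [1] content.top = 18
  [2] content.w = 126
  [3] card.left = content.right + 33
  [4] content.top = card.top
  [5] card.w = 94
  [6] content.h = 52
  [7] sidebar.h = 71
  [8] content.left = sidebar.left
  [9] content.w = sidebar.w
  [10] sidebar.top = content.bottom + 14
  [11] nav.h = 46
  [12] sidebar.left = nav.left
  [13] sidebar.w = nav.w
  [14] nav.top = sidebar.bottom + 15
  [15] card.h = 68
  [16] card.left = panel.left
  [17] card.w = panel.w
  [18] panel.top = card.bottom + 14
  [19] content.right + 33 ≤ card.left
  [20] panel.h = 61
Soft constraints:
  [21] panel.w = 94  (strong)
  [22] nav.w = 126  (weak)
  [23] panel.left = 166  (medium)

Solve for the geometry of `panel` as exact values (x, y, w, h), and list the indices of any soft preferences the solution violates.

1. panel.x = 166  [card.left = panel.left]
2. panel.w = 94  [card.w = panel.w]
3. panel.y = 100  [panel.top = card.bottom + 14]
4. panel.h = 61  [panel.h = 61]

panel = (x=166, y=100, w=94, h=61)
violated soft preferences: none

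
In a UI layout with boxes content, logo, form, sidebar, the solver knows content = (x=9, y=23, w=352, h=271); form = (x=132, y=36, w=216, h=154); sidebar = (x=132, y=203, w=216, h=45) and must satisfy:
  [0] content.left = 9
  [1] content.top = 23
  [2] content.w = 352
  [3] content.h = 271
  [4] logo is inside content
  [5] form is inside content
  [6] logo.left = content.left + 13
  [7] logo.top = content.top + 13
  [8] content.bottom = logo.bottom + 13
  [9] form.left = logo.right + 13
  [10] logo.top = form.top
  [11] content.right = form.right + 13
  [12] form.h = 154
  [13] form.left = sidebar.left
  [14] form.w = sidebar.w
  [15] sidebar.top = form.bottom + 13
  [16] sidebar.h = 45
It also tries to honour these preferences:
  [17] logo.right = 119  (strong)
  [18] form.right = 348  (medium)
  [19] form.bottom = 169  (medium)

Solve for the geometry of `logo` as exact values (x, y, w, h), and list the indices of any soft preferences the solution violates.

logo = (x=22, y=36, w=97, h=245)
violated soft preferences: 19

1. logo.x = 22  [logo.left = content.left + 13]
2. logo.y = 36  [logo.top = content.top + 13]
3. logo.h = 245  [content.bottom = logo.bottom + 13]
4. logo.w = 97  [form.left = logo.right + 13]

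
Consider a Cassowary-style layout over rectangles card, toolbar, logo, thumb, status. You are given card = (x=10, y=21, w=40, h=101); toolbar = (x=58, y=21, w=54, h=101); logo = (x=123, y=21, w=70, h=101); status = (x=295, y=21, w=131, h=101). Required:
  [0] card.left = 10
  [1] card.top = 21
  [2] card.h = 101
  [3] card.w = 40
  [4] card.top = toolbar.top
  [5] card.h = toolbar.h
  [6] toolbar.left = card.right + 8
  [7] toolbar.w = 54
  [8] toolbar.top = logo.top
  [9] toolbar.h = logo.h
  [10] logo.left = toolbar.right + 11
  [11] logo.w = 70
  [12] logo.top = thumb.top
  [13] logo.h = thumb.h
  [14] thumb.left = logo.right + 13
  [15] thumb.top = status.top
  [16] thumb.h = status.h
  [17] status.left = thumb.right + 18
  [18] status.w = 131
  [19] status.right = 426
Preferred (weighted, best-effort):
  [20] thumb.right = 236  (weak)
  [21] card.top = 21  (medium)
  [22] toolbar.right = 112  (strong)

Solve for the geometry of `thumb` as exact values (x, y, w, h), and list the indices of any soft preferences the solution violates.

1. thumb.y = 21  [logo.top = thumb.top]
2. thumb.h = 101  [logo.h = thumb.h]
3. thumb.x = 206  [thumb.left = logo.right + 13]
4. thumb.w = 71  [status.left = thumb.right + 18]

thumb = (x=206, y=21, w=71, h=101)
violated soft preferences: 20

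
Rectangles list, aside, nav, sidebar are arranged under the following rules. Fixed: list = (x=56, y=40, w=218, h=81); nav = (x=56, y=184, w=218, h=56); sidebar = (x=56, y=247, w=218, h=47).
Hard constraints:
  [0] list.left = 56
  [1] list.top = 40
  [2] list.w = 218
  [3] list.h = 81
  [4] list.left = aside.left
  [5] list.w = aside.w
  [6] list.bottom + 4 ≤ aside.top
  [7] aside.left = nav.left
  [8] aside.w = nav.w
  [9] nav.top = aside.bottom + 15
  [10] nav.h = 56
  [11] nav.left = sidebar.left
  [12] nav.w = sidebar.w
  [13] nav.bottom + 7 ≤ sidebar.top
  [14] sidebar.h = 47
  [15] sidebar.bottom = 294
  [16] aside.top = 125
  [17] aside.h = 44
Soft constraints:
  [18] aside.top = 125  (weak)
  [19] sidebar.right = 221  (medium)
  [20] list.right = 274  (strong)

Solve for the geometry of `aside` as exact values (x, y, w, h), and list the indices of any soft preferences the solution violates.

1. aside.x = 56  [list.left = aside.left]
2. aside.w = 218  [list.w = aside.w]
3. aside.y = 125  [aside.top = 125]
4. aside.h = 44  [aside.h = 44]

aside = (x=56, y=125, w=218, h=44)
violated soft preferences: 19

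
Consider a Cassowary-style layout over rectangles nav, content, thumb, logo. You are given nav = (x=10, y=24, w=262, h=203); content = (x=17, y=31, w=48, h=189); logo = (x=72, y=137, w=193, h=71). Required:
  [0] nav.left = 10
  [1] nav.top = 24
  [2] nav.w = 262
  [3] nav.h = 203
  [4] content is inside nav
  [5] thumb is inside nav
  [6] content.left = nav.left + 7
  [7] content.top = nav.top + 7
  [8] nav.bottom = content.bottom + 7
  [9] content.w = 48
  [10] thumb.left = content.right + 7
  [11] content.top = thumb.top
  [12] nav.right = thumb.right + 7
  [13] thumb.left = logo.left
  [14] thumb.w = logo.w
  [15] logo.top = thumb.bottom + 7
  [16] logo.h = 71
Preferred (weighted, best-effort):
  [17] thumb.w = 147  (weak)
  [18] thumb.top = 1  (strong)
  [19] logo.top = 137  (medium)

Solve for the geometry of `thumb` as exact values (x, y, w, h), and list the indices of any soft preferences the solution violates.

thumb = (x=72, y=31, w=193, h=99)
violated soft preferences: 17, 18

1. thumb.x = 72  [thumb.left = content.right + 7]
2. thumb.y = 31  [content.top = thumb.top]
3. thumb.w = 193  [nav.right = thumb.right + 7]
4. thumb.h = 99  [logo.top = thumb.bottom + 7]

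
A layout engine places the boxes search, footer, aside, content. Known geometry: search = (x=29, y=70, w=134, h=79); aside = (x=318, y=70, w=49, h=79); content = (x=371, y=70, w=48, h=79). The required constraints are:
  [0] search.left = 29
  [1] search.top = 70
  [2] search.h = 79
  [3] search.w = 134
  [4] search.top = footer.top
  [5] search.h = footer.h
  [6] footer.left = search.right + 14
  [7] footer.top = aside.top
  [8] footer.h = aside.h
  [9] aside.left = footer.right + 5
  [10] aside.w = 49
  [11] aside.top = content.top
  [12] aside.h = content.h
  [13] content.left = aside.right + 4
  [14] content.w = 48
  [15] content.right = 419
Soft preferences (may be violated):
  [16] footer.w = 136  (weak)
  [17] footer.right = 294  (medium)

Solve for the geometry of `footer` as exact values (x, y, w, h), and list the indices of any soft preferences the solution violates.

1. footer.y = 70  [search.top = footer.top]
2. footer.h = 79  [search.h = footer.h]
3. footer.x = 177  [footer.left = search.right + 14]
4. footer.w = 136  [aside.left = footer.right + 5]

footer = (x=177, y=70, w=136, h=79)
violated soft preferences: 17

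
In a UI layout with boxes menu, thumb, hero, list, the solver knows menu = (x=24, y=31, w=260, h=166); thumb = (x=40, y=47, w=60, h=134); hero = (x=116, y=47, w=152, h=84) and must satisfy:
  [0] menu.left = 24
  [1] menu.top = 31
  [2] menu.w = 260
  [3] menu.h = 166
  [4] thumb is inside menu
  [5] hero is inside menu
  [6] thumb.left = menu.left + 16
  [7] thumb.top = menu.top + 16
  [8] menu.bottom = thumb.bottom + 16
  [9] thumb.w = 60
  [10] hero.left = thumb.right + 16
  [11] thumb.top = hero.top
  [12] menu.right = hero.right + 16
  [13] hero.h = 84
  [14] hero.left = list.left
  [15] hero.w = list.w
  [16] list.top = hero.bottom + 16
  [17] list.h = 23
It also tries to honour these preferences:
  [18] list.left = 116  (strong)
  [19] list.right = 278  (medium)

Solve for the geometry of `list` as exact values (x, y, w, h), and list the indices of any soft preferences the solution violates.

1. list.x = 116  [hero.left = list.left]
2. list.w = 152  [hero.w = list.w]
3. list.y = 147  [list.top = hero.bottom + 16]
4. list.h = 23  [list.h = 23]

list = (x=116, y=147, w=152, h=23)
violated soft preferences: 19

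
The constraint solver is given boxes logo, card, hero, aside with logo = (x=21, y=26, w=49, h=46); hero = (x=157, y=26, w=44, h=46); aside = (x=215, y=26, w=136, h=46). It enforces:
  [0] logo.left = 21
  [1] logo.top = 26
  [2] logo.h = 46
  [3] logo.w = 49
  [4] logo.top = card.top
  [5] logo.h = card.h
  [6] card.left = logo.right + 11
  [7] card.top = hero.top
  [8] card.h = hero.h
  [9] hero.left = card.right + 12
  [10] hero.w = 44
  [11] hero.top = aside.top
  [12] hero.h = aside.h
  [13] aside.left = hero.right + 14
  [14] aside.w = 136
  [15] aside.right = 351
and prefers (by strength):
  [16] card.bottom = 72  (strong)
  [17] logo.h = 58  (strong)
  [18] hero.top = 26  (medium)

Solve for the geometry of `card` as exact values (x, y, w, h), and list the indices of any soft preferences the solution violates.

card = (x=81, y=26, w=64, h=46)
violated soft preferences: 17

1. card.y = 26  [logo.top = card.top]
2. card.h = 46  [logo.h = card.h]
3. card.x = 81  [card.left = logo.right + 11]
4. card.w = 64  [hero.left = card.right + 12]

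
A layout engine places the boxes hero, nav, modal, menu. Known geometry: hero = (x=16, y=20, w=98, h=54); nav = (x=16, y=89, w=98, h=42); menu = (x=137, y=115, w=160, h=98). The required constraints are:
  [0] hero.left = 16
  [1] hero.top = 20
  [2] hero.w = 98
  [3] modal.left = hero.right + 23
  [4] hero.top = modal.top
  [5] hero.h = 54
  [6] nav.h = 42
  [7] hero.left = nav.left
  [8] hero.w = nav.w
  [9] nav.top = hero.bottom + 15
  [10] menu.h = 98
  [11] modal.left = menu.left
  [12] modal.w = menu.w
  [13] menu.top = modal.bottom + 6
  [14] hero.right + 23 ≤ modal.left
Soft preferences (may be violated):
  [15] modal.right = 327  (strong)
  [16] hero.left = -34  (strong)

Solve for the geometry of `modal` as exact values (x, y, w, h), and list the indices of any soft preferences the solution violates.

modal = (x=137, y=20, w=160, h=89)
violated soft preferences: 15, 16

1. modal.x = 137  [modal.left = hero.right + 23]
2. modal.y = 20  [hero.top = modal.top]
3. modal.w = 160  [modal.w = menu.w]
4. modal.h = 89  [menu.top = modal.bottom + 6]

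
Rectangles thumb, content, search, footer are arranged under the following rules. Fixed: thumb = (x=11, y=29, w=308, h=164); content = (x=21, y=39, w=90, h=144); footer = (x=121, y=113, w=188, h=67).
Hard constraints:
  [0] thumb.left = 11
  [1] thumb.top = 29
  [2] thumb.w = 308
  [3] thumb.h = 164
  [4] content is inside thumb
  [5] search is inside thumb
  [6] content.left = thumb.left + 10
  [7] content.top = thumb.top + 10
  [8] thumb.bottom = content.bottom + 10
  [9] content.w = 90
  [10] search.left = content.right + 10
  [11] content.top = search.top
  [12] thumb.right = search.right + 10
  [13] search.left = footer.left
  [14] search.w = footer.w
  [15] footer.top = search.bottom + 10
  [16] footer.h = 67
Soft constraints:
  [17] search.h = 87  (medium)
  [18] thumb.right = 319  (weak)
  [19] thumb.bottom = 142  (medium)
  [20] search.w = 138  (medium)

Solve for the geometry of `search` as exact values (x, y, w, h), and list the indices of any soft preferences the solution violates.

search = (x=121, y=39, w=188, h=64)
violated soft preferences: 17, 19, 20

1. search.x = 121  [search.left = content.right + 10]
2. search.y = 39  [content.top = search.top]
3. search.w = 188  [thumb.right = search.right + 10]
4. search.h = 64  [footer.top = search.bottom + 10]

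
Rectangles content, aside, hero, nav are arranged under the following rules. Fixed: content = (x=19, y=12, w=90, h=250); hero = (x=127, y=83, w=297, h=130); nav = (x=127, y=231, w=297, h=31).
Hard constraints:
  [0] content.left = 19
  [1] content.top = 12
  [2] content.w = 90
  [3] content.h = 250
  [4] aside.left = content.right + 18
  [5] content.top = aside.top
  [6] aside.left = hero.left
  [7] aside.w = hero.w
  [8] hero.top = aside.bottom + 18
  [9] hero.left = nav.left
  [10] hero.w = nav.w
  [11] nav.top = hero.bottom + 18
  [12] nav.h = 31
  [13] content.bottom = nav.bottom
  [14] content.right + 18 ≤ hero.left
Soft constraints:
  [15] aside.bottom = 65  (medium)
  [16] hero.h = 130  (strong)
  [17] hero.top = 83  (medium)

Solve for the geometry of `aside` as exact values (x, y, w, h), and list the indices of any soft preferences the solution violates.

1. aside.x = 127  [aside.left = content.right + 18]
2. aside.y = 12  [content.top = aside.top]
3. aside.w = 297  [aside.w = hero.w]
4. aside.h = 53  [hero.top = aside.bottom + 18]

aside = (x=127, y=12, w=297, h=53)
violated soft preferences: none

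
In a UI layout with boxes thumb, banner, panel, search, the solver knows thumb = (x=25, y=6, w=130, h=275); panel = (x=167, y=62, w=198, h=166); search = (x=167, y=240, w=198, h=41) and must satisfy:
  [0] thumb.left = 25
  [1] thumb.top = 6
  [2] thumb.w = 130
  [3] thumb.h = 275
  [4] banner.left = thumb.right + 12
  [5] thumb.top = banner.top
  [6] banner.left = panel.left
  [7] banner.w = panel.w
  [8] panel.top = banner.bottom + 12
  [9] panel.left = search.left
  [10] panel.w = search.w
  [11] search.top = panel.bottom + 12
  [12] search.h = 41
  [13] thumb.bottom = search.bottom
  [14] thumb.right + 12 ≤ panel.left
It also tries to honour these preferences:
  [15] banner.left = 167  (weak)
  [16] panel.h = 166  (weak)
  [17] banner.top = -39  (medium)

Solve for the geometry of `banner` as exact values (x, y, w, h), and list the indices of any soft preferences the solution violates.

1. banner.x = 167  [banner.left = thumb.right + 12]
2. banner.y = 6  [thumb.top = banner.top]
3. banner.w = 198  [banner.w = panel.w]
4. banner.h = 44  [panel.top = banner.bottom + 12]

banner = (x=167, y=6, w=198, h=44)
violated soft preferences: 17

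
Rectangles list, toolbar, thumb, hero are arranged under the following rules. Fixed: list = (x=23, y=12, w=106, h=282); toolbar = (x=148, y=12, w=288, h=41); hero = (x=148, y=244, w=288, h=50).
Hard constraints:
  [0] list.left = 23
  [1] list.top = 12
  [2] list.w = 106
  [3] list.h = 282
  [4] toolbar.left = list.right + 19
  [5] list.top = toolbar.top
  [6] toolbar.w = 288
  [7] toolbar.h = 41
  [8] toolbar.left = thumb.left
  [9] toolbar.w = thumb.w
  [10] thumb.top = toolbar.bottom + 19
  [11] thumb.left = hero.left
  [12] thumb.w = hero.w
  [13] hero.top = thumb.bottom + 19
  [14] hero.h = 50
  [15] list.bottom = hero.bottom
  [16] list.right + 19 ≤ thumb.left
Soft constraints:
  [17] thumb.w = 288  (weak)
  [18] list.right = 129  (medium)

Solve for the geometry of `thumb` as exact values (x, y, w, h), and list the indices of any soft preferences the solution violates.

1. thumb.x = 148  [toolbar.left = thumb.left]
2. thumb.w = 288  [toolbar.w = thumb.w]
3. thumb.y = 72  [thumb.top = toolbar.bottom + 19]
4. thumb.h = 153  [hero.top = thumb.bottom + 19]

thumb = (x=148, y=72, w=288, h=153)
violated soft preferences: none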